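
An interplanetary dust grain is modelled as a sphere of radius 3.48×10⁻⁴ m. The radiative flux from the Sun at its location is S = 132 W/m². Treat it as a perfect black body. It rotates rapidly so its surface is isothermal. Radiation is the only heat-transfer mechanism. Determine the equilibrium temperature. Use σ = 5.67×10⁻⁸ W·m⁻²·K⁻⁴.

At equilibrium, absorbed power = emitted power.
Absorbing cross-section = πr² = 3.805×10⁻⁷ m²; emitting surface = 4πr² = 1.522×10⁻⁶ m² (ratio 4).
S·A_cross = εσ·A_surf·T⁴  ⇒  T⁴ = S/(4σ).
T⁴ = 1.00·132/(4·5.67×10⁻⁸) = 5.820×10⁸ K⁴.
T = (5.820×10⁸)^(1/4).

T ≈ 155 K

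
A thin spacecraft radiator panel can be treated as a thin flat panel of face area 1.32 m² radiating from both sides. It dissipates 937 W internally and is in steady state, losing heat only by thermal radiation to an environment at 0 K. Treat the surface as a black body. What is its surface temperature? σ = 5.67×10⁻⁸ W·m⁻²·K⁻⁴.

Steady state: internal power = radiated power, P = εσA T⁴.
Radiating area A = 2·1.32 = 2.640 m².
T⁴ = P/(εσA) = 937/(1.0·5.67×10⁻⁸·2.640) = 6.260×10⁹ K⁴.
T = (6.260×10⁹)^(1/4).

T ≈ 281 K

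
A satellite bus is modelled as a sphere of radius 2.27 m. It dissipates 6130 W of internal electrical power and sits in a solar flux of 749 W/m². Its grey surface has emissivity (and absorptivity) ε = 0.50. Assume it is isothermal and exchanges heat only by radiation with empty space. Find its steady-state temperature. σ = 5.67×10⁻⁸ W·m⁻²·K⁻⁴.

At steady state, absorbed solar power + internal power = radiated power.
Absorbed: α·S·A_cross = 0.50·749·16.19 = 6063 W (cross-section πr²).
Total input = 6063 + 6130 = 12190 W.
Radiated: εσ·A_surf·T⁴ with A_surf = 4πr² = 64.75 m².
T⁴ = 12190/(0.50·5.67×10⁻⁸·64.75) = 6.642×10⁹ K⁴.

T ≈ 285 K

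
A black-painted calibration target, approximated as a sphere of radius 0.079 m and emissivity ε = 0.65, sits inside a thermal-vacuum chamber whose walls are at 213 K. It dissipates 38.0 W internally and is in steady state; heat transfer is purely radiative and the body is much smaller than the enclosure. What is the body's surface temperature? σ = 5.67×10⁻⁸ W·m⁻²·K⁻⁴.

T ≈ 351 K

For a small grey body in a large enclosure, net radiated power = εσA(T⁴ − T_w⁴).
Steady state: P = εσA(T⁴ − T_w⁴) with A = 4πr² = 0.07843 m².
T⁴ = P/(εσA) + T_w⁴ = 38.0/(0.65·5.67×10⁻⁸·0.07843) + (213)⁴
    = 1.315×10¹⁰ + 2.058×10⁹ = 1.521×10¹⁰ K⁴.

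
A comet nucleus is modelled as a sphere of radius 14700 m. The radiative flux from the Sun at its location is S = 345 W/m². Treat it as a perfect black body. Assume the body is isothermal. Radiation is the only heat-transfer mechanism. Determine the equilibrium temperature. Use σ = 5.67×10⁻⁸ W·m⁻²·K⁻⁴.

At equilibrium, absorbed power = emitted power.
Absorbing cross-section = πr² = 6.789×10⁸ m²; emitting surface = 4πr² = 2.715×10⁹ m² (ratio 4).
S·A_cross = εσ·A_surf·T⁴  ⇒  T⁴ = S/(4σ).
T⁴ = 1.00·345/(4·5.67×10⁻⁸) = 1.521×10⁹ K⁴.
T = (1.521×10⁹)^(1/4).

T ≈ 197 K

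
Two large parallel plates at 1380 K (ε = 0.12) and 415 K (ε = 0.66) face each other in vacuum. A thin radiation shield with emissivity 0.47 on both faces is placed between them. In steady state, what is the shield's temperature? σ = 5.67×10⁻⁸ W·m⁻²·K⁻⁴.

T_s ≈ 950 K

In steady state the net flux on the hot side equals that on the cold side.
σ(T₁⁴−T_s⁴)/D₁ = σ(T_s⁴−T₂⁴)/D₂, with D₁ = 1/ε₁+1/ε_s−1 = 9.461, D₂ = 1/ε_s+1/ε₂−1 = 2.643.
Solve for T_s⁴: T_s⁴ = (D₂·T₁⁴ + D₁·T₂⁴)/(D₁+D₂) = 8.151×10¹¹ K⁴.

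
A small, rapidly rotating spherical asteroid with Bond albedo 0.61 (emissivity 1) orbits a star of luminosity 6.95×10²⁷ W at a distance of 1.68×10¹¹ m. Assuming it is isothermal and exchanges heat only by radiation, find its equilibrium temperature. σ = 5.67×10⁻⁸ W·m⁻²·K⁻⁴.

First find the stellar flux at distance d: S = L/(4πd²) = 6.95×10²⁷/(4π·(1.68×10¹¹)²) = 19600 W/m².
For an isothermal sphere, absorbed (1−a)S·πr² = emitted σ·4πr²·T⁴, so T⁴ = (1−a)S/(4σ).
T⁴ = 0.390·19600/(4·5.67×10⁻⁸) = 3.370×10¹⁰ K⁴.

T ≈ 428 K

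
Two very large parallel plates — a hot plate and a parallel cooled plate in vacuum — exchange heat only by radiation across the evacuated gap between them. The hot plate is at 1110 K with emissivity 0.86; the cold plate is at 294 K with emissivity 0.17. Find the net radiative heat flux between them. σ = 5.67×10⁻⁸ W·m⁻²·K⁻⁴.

For two infinite grey parallel plates, q = σ(T₁⁴ − T₂⁴)/(1/ε₁ + 1/ε₂ − 1).
T₁⁴ − T₂⁴ = 1.518×10¹² − 7.471×10⁹ = 1.511×10¹² K⁴.
1/ε₁ + 1/ε₂ − 1 = 1.163 + 5.882 − 1 = 6.045.
q = 5.67×10⁻⁸ × 1.511×10¹² / 6.045.

q ≈ 14200 W/m²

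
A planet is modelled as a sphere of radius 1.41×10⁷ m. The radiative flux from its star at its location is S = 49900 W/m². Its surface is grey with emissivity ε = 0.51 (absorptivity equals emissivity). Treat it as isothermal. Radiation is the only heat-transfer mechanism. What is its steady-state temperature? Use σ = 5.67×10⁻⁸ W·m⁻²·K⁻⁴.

T ≈ 685 K

At equilibrium, absorbed power = emitted power.
Absorbing cross-section = πr² = 6.246×10¹⁴ m²; emitting surface = 4πr² = 2.498×10¹⁵ m² (ratio 4).
εS·A_cross = εσ·A_surf·T⁴  ⇒  T⁴ = S/(4σ)   (ε cancels).
T⁴ = 49900/(4·5.67×10⁻⁸) = 2.200×10¹¹ K⁴.
T = (2.200×10¹¹)^(1/4).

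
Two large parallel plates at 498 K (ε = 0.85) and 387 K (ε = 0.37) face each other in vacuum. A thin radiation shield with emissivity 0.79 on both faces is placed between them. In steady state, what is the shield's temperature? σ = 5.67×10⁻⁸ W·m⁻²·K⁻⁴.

T_s ≈ 470 K

In steady state the net flux on the hot side equals that on the cold side.
σ(T₁⁴−T_s⁴)/D₁ = σ(T_s⁴−T₂⁴)/D₂, with D₁ = 1/ε₁+1/ε_s−1 = 1.442, D₂ = 1/ε_s+1/ε₂−1 = 2.969.
Solve for T_s⁴: T_s⁴ = (D₂·T₁⁴ + D₁·T₂⁴)/(D₁+D₂) = 4.873×10¹⁰ K⁴.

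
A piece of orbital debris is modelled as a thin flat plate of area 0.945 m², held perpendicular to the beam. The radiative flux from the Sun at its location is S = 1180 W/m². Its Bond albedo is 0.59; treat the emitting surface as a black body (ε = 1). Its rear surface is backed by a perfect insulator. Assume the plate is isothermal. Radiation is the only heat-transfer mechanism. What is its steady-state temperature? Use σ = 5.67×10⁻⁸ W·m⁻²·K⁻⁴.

At equilibrium, absorbed power = emitted power.
Absorbing cross-section = A = 0.9450 m²; emitting surface = A = 0.9450 m² (ratio 1).
(1−a)S·A_cross = εσ·A_surf·T⁴  ⇒  T⁴ = (1−a)S/(1σ).
T⁴ = 0.410·1180/(1·5.67×10⁻⁸) = 8.533×10⁹ K⁴.
T = (8.533×10⁹)^(1/4).

T ≈ 304 K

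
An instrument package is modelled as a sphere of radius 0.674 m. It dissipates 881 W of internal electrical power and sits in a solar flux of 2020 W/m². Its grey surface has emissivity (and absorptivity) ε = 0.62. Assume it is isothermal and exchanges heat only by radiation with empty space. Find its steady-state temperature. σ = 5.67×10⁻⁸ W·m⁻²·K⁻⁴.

T ≈ 340 K

At steady state, absorbed solar power + internal power = radiated power.
Absorbed: α·S·A_cross = 0.62·2020·1.427 = 1787 W (cross-section πr²).
Total input = 1787 + 881 = 2668 W.
Radiated: εσ·A_surf·T⁴ with A_surf = 4πr² = 5.709 m².
T⁴ = 2668/(0.62·5.67×10⁻⁸·5.709) = 1.330×10¹⁰ K⁴.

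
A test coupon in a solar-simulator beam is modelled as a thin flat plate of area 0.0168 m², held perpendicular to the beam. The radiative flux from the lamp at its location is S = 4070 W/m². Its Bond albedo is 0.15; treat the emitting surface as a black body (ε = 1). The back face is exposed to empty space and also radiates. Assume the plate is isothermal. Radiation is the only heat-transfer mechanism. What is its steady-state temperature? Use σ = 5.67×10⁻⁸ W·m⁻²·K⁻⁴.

At equilibrium, absorbed power = emitted power.
Absorbing cross-section = A = 0.01680 m²; emitting surface = 2A = 0.03360 m² (ratio 2).
(1−a)S·A_cross = εσ·A_surf·T⁴  ⇒  T⁴ = (1−a)S/(2σ).
T⁴ = 0.850·4070/(2·5.67×10⁻⁸) = 3.051×10¹⁰ K⁴.
T = (3.051×10¹⁰)^(1/4).

T ≈ 418 K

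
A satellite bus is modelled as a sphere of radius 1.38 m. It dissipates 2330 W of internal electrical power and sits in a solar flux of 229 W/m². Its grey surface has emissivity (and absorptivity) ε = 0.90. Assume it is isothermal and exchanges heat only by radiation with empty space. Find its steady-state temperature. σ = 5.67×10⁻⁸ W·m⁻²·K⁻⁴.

At steady state, absorbed solar power + internal power = radiated power.
Absorbed: α·S·A_cross = 0.90·229·5.983 = 1233 W (cross-section πr²).
Total input = 1233 + 2330 = 3563 W.
Radiated: εσ·A_surf·T⁴ with A_surf = 4πr² = 23.93 m².
T⁴ = 3563/(0.90·5.67×10⁻⁸·23.93) = 2.918×10⁹ K⁴.

T ≈ 232 K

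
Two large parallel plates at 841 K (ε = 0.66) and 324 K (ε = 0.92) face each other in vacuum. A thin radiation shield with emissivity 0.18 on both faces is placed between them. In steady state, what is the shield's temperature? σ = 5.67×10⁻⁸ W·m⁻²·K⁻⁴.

In steady state the net flux on the hot side equals that on the cold side.
σ(T₁⁴−T_s⁴)/D₁ = σ(T_s⁴−T₂⁴)/D₂, with D₁ = 1/ε₁+1/ε_s−1 = 6.071, D₂ = 1/ε_s+1/ε₂−1 = 5.643.
Solve for T_s⁴: T_s⁴ = (D₂·T₁⁴ + D₁·T₂⁴)/(D₁+D₂) = 2.467×10¹¹ K⁴.

T_s ≈ 705 K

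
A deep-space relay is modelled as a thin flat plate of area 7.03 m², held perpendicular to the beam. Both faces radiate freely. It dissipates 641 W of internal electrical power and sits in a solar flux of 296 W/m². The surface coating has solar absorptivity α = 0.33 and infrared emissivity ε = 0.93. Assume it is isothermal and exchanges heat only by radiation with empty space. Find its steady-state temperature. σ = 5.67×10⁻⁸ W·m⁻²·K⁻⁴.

T ≈ 206 K

At steady state, absorbed solar power + internal power = radiated power.
Absorbed: α·S·A_cross = 0.33·296·7.030 = 686.7 W (cross-section A).
Total input = 686.7 + 641 = 1328 W.
Radiated: εσ·A_surf·T⁴ with A_surf = 2A = 14.06 m².
T⁴ = 1328/(0.93·5.67×10⁻⁸·14.06) = 1.791×10⁹ K⁴.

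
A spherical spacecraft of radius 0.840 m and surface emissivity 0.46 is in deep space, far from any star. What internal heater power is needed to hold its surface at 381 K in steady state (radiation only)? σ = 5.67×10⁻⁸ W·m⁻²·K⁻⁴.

P = εσ·4πr²·T⁴.
4πr² = 8.867 m²; T⁴ = 2.107×10¹⁰ K⁴.
P = 0.46·5.67×10⁻⁸·8.867·2.107×10¹⁰.

P ≈ 4870 W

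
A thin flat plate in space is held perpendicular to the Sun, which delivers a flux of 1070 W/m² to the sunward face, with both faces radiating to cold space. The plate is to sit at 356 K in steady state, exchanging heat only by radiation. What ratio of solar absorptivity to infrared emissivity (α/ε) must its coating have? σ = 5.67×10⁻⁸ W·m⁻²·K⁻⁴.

α/ε ≈ 1.70

Balance: αS·A = εσ·2A·T⁴ ⇒ α/ε = 2σT⁴/S.
α/ε = 2·5.67×10⁻⁸·(356)⁴/1070 = 2·5.67×10⁻⁸·1.606×10¹⁰/1070.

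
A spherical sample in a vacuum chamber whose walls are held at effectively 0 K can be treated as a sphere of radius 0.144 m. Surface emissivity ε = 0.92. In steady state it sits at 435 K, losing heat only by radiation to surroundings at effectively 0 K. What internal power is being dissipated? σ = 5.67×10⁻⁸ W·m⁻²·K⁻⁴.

Steady state: P = εσA T⁴.
A = 4πr² = 0.2606 m²; T⁴ = (435)⁴ = 3.581×10¹⁰ K⁴.
P = 0.92 × 5.67×10⁻⁸ × 0.2606 × 3.581×10¹⁰.

P ≈ 487 W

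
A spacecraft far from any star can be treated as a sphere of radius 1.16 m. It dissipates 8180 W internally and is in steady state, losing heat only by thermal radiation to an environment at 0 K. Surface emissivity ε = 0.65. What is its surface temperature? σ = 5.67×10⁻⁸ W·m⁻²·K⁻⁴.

T ≈ 338 K

Steady state: internal power = radiated power, P = εσA T⁴.
Radiating area A = 4πr² = 16.91 m².
T⁴ = P/(εσA) = 8180/(0.65·5.67×10⁻⁸·16.91) = 1.313×10¹⁰ K⁴.
T = (1.313×10¹⁰)^(1/4).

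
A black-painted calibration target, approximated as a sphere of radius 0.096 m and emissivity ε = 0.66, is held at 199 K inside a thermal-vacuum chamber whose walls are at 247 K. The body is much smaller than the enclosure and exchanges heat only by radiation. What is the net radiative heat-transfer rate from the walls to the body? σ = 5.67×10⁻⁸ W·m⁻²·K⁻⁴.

For a small grey body in a large enclosure: P_net = εσA(T_body⁴ − T_wall⁴).
A = 4πr² = 0.1158 m²; T_body⁴ − T_wall⁴ = 1.568×10⁹ − 3.722×10⁹ = -2.154×10⁹ K⁴.
|P_net| = 0.66·5.67×10⁻⁸·0.1158·2.154×10⁹.

P_net ≈ 9.33 W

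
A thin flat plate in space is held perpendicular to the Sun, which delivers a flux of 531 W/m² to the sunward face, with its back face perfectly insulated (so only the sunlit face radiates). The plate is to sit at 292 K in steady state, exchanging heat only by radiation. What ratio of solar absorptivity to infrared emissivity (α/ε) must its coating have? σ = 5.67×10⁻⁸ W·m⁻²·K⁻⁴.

α/ε ≈ 0.776

Balance: αS·A = εσ·1A·T⁴ ⇒ α/ε = σT⁴/S.
α/ε = 5.67×10⁻⁸·(292)⁴/531 = 5.67×10⁻⁸·7.270×10⁹/531.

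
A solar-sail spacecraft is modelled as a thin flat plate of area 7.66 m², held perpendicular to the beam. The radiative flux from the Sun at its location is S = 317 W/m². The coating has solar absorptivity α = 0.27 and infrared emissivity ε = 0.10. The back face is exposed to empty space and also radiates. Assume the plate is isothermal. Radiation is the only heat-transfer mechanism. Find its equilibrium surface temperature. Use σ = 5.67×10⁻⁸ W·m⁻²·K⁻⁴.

T ≈ 295 K

At equilibrium, absorbed power = emitted power.
Absorbing cross-section = A = 7.660 m²; emitting surface = 2A = 15.32 m² (ratio 2).
αS·A_cross = εσ·A_surf·T⁴  ⇒  T⁴ = αS/(ε·2σ).
T⁴ = 0.270·317/(0.10·2·5.67×10⁻⁸) = 7.548×10⁹ K⁴.
T = (7.548×10⁹)^(1/4).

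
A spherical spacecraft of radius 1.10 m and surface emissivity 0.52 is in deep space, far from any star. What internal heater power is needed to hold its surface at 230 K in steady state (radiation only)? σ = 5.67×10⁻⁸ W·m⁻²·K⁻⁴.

P ≈ 1250 W

P = εσ·4πr²·T⁴.
4πr² = 15.21 m²; T⁴ = 2.798×10⁹ K⁴.
P = 0.52·5.67×10⁻⁸·15.21·2.798×10⁹.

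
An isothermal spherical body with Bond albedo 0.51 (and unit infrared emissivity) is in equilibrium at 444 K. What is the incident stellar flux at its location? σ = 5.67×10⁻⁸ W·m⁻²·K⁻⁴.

(1−a)S·πr² = σ·4πr²·T⁴ ⇒ S = 4σT⁴/(1−a).
S = 4·5.67×10⁻⁸·3.886×10¹⁰/0.490.

S ≈ 18000 W/m²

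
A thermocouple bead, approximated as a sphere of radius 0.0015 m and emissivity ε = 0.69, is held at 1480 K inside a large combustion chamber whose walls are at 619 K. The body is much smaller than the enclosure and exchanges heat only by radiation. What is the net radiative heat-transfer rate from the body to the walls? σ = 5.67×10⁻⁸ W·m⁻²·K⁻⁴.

P_net ≈ 5.14 W

For a small grey body in a large enclosure: P_net = εσA(T_body⁴ − T_wall⁴).
A = 4πr² = 2.827×10⁻⁵ m²; T_body⁴ − T_wall⁴ = 4.798×10¹² − 1.468×10¹¹ = 4.651×10¹² K⁴.
|P_net| = 0.69·5.67×10⁻⁸·2.827×10⁻⁵·4.651×10¹².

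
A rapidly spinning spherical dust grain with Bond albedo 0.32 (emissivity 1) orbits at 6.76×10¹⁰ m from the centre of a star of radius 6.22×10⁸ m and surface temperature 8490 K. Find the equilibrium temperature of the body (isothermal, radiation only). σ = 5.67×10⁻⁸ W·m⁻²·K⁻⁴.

T ≈ 523 K

The star's surface emits σT_*⁴; at distance d the flux is S = σT_*⁴(R_*/d)².
S = 5.67×10⁻⁸·(8490)⁴·(6.22×10⁸/6.76×10¹⁰)² = 24940 W/m².
For an isothermal sphere T⁴ = (1−a)S/(4σ) = 7.478×10¹⁰ K⁴.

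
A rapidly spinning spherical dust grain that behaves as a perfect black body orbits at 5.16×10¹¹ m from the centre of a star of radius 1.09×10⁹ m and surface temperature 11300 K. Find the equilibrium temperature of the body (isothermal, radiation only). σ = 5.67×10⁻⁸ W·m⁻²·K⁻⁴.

The star's surface emits σT_*⁴; at distance d the flux is S = σT_*⁴(R_*/d)².
S = 5.67×10⁻⁸·(11300)⁴·(1.09×10⁹/5.16×10¹¹)² = 4125 W/m².
For an isothermal sphere T⁴ = (1−a)S/(4σ) = 1.819×10¹⁰ K⁴.

T ≈ 367 K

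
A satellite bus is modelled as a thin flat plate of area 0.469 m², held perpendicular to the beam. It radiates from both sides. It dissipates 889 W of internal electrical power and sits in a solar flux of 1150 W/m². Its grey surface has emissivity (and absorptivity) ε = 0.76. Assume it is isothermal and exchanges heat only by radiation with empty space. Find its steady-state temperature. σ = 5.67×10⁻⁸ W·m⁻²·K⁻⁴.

At steady state, absorbed solar power + internal power = radiated power.
Absorbed: α·S·A_cross = 0.76·1150·0.4690 = 409.9 W (cross-section A).
Total input = 409.9 + 889 = 1299 W.
Radiated: εσ·A_surf·T⁴ with A_surf = 2A = 0.9380 m².
T⁴ = 1299/(0.76·5.67×10⁻⁸·0.9380) = 3.213×10¹⁰ K⁴.

T ≈ 423 K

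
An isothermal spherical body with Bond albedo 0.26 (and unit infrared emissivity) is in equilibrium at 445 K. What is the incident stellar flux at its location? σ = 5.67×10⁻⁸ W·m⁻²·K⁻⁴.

(1−a)S·πr² = σ·4πr²·T⁴ ⇒ S = 4σT⁴/(1−a).
S = 4·5.67×10⁻⁸·3.921×10¹⁰/0.740.

S ≈ 12000 W/m²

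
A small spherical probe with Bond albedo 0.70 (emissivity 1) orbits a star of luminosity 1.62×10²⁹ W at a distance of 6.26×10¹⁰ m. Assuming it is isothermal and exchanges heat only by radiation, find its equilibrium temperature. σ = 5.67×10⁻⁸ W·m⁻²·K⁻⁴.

T ≈ 1440 K

First find the stellar flux at distance d: S = L/(4πd²) = 1.62×10²⁹/(4π·(6.26×10¹⁰)²) = 3.290×10⁶ W/m².
For an isothermal sphere, absorbed (1−a)S·πr² = emitted σ·4πr²·T⁴, so T⁴ = (1−a)S/(4σ).
T⁴ = 0.300·3.290×10⁶/(4·5.67×10⁻⁸) = 4.351×10¹² K⁴.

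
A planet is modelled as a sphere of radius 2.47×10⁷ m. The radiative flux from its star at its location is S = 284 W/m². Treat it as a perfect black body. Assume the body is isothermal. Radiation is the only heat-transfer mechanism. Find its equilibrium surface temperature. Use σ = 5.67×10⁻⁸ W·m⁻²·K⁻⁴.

At equilibrium, absorbed power = emitted power.
Absorbing cross-section = πr² = 1.917×10¹⁵ m²; emitting surface = 4πr² = 7.667×10¹⁵ m² (ratio 4).
S·A_cross = εσ·A_surf·T⁴  ⇒  T⁴ = S/(4σ).
T⁴ = 1.00·284/(4·5.67×10⁻⁸) = 1.252×10⁹ K⁴.
T = (1.252×10⁹)^(1/4).

T ≈ 188 K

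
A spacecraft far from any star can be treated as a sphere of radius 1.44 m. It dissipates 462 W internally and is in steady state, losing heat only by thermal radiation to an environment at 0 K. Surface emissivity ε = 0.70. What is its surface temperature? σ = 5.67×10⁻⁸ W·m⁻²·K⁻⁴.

Steady state: internal power = radiated power, P = εσA T⁴.
Radiating area A = 4πr² = 26.06 m².
T⁴ = P/(εσA) = 462/(0.70·5.67×10⁻⁸·26.06) = 4.467×10⁸ K⁴.
T = (4.467×10⁸)^(1/4).

T ≈ 145 K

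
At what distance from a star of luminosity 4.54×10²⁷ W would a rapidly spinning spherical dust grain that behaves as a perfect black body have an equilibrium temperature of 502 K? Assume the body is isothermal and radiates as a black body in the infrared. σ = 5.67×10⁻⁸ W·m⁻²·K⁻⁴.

d ≈ 1.58×10¹¹ m

For an isothermal black-emitting sphere, (1−a)S·πr² = σ·4πr²·T⁴ ⇒ S = 4σT⁴/(1−a).
S = 4·5.67×10⁻⁸·(502)⁴/1.00 = 14400 W/m².
Flux falls as S = L/(4πd²), so d = √(L/(4πS)) = √(4.54×10²⁷/(4π·14400)).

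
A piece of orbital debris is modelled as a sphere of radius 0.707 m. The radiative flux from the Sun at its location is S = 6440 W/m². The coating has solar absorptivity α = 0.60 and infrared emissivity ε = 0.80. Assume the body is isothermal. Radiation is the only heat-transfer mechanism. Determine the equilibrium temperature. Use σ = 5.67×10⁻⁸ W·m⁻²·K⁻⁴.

At equilibrium, absorbed power = emitted power.
Absorbing cross-section = πr² = 1.570 m²; emitting surface = 4πr² = 6.281 m² (ratio 4).
αS·A_cross = εσ·A_surf·T⁴  ⇒  T⁴ = αS/(ε·4σ).
T⁴ = 0.600·6440/(0.80·4·5.67×10⁻⁸) = 2.130×10¹⁰ K⁴.
T = (2.130×10¹⁰)^(1/4).

T ≈ 382 K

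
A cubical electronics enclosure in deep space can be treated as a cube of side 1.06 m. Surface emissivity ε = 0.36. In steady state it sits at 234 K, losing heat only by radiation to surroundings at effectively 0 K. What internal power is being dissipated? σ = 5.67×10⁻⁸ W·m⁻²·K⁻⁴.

P ≈ 413 W

Steady state: P = εσA T⁴.
A = 6L² = 6.742 m²; T⁴ = (234)⁴ = 2.998×10⁹ K⁴.
P = 0.36 × 5.67×10⁻⁸ × 6.742 × 2.998×10⁹.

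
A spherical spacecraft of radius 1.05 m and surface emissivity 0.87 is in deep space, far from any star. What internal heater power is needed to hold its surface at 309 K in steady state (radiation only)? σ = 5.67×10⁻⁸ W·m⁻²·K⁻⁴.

P = εσ·4πr²·T⁴.
4πr² = 13.85 m²; T⁴ = 9.117×10⁹ K⁴.
P = 0.87·5.67×10⁻⁸·13.85·9.117×10⁹.

P ≈ 6230 W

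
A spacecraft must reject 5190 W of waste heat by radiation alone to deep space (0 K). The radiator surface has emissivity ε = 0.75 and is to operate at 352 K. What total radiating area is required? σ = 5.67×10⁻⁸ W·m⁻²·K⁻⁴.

P = εσA T⁴ ⇒ A = P/(εσT⁴).
T⁴ = 1.535×10¹⁰ K⁴.
A = 5190/(0.75 × 5.67×10⁻⁸ × 1.535×10¹⁰).

A ≈ 7.95 m²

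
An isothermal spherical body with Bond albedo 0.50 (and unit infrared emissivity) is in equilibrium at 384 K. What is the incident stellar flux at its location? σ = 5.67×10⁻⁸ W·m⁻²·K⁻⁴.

S ≈ 9860 W/m²

(1−a)S·πr² = σ·4πr²·T⁴ ⇒ S = 4σT⁴/(1−a).
S = 4·5.67×10⁻⁸·2.174×10¹⁰/0.500.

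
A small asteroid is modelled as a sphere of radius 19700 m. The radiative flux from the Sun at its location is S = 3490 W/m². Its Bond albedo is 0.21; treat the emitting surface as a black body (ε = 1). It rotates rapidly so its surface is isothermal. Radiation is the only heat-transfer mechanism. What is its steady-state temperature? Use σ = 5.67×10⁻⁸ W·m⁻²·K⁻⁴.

At equilibrium, absorbed power = emitted power.
Absorbing cross-section = πr² = 1.219×10⁹ m²; emitting surface = 4πr² = 4.877×10⁹ m² (ratio 4).
(1−a)S·A_cross = εσ·A_surf·T⁴  ⇒  T⁴ = (1−a)S/(4σ).
T⁴ = 0.790·3490/(4·5.67×10⁻⁸) = 1.216×10¹⁰ K⁴.
T = (1.216×10¹⁰)^(1/4).

T ≈ 332 K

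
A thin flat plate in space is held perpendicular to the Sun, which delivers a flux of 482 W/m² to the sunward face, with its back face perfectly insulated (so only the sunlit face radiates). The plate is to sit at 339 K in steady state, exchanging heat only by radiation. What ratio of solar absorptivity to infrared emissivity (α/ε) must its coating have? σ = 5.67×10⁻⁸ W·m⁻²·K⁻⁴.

Balance: αS·A = εσ·1A·T⁴ ⇒ α/ε = σT⁴/S.
α/ε = 5.67×10⁻⁸·(339)⁴/482 = 5.67×10⁻⁸·1.321×10¹⁰/482.

α/ε ≈ 1.55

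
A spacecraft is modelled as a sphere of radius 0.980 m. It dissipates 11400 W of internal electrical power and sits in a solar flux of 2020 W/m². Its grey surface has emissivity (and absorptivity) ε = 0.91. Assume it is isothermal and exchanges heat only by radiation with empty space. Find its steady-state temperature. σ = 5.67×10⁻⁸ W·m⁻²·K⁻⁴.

At steady state, absorbed solar power + internal power = radiated power.
Absorbed: α·S·A_cross = 0.91·2020·3.017 = 5546 W (cross-section πr²).
Total input = 5546 + 11400 = 16950 W.
Radiated: εσ·A_surf·T⁴ with A_surf = 4πr² = 12.07 m².
T⁴ = 16950/(0.91·5.67×10⁻⁸·12.07) = 2.721×10¹⁰ K⁴.

T ≈ 406 K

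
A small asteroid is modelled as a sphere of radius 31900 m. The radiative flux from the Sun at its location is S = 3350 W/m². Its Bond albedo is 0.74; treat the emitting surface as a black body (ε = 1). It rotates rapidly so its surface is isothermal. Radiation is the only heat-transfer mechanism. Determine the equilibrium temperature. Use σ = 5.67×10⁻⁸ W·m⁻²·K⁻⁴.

At equilibrium, absorbed power = emitted power.
Absorbing cross-section = πr² = 3.197×10⁹ m²; emitting surface = 4πr² = 1.279×10¹⁰ m² (ratio 4).
(1−a)S·A_cross = εσ·A_surf·T⁴  ⇒  T⁴ = (1−a)S/(4σ).
T⁴ = 0.260·3350/(4·5.67×10⁻⁸) = 3.840×10⁹ K⁴.
T = (3.840×10⁹)^(1/4).

T ≈ 249 K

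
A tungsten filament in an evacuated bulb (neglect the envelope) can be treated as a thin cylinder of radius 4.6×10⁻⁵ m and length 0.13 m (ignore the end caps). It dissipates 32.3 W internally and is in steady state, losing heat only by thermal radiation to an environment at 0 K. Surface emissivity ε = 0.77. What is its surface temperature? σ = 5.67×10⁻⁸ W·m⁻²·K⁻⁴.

Steady state: internal power = radiated power, P = εσA T⁴.
Radiating area A = 2πrL = 3.757×10⁻⁵ m².
T⁴ = P/(εσA) = 32.3/(0.77·5.67×10⁻⁸·3.757×10⁻⁵) = 1.969×10¹³ K⁴.
T = (1.969×10¹³)^(1/4).

T ≈ 2110 K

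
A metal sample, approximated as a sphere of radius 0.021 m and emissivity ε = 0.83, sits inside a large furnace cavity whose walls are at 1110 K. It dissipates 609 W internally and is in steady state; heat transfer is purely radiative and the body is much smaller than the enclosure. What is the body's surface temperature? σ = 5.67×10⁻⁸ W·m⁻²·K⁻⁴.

For a small grey body in a large enclosure, net radiated power = εσA(T⁴ − T_w⁴).
Steady state: P = εσA(T⁴ − T_w⁴) with A = 4πr² = 0.005542 m².
T⁴ = P/(εσA) + T_w⁴ = 609/(0.83·5.67×10⁻⁸·0.005542) + (1110)⁴
    = 2.335×10¹² + 1.518×10¹² = 3.853×10¹² K⁴.

T ≈ 1400 K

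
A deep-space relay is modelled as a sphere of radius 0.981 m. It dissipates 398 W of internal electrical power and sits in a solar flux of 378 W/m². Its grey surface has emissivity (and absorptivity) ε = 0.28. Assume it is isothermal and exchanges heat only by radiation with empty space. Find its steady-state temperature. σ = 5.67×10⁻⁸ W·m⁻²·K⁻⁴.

T ≈ 247 K

At steady state, absorbed solar power + internal power = radiated power.
Absorbed: α·S·A_cross = 0.28·378·3.023 = 320.0 W (cross-section πr²).
Total input = 320.0 + 398 = 718.0 W.
Radiated: εσ·A_surf·T⁴ with A_surf = 4πr² = 12.09 m².
T⁴ = 718.0/(0.28·5.67×10⁻⁸·12.09) = 3.740×10⁹ K⁴.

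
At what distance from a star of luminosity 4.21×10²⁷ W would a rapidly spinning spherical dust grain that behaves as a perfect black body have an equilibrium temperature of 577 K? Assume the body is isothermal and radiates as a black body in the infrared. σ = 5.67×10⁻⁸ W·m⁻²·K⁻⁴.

For an isothermal black-emitting sphere, (1−a)S·πr² = σ·4πr²·T⁴ ⇒ S = 4σT⁴/(1−a).
S = 4·5.67×10⁻⁸·(577)⁴/1.00 = 25140 W/m².
Flux falls as S = L/(4πd²), so d = √(L/(4πS)) = √(4.21×10²⁷/(4π·25140)).

d ≈ 1.15×10¹¹ m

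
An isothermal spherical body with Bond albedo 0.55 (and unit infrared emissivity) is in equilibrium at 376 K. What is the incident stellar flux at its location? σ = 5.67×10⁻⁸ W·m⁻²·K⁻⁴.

S ≈ 10100 W/m²

(1−a)S·πr² = σ·4πr²·T⁴ ⇒ S = 4σT⁴/(1−a).
S = 4·5.67×10⁻⁸·1.999×10¹⁰/0.450.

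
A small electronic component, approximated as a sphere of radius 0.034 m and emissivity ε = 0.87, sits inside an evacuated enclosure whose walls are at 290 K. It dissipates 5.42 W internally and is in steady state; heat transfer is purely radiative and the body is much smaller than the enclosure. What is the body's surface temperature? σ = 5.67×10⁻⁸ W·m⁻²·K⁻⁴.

T ≈ 348 K

For a small grey body in a large enclosure, net radiated power = εσA(T⁴ − T_w⁴).
Steady state: P = εσA(T⁴ − T_w⁴) with A = 4πr² = 0.01453 m².
T⁴ = P/(εσA) + T_w⁴ = 5.42/(0.87·5.67×10⁻⁸·0.01453) + (290)⁴
    = 7.564×10⁹ + 7.073×10⁹ = 1.464×10¹⁰ K⁴.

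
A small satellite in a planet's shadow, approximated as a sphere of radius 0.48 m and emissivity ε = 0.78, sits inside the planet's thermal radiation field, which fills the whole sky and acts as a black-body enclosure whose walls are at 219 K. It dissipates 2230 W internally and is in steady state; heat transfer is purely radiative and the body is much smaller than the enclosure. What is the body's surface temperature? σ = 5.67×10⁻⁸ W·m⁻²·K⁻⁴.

For a small grey body in a large enclosure, net radiated power = εσA(T⁴ − T_w⁴).
Steady state: P = εσA(T⁴ − T_w⁴) with A = 4πr² = 2.895 m².
T⁴ = P/(εσA) + T_w⁴ = 2230/(0.78·5.67×10⁻⁸·2.895) + (219)⁴
    = 1.742×10¹⁰ + 2.300×10⁹ = 1.972×10¹⁰ K⁴.

T ≈ 375 K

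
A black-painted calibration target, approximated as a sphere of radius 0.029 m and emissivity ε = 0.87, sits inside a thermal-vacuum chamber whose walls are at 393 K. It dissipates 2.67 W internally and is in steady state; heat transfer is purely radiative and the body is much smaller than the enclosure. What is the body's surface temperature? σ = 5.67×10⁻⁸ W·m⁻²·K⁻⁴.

T ≈ 413 K

For a small grey body in a large enclosure, net radiated power = εσA(T⁴ − T_w⁴).
Steady state: P = εσA(T⁴ − T_w⁴) with A = 4πr² = 0.01057 m².
T⁴ = P/(εσA) + T_w⁴ = 2.67/(0.87·5.67×10⁻⁸·0.01057) + (393)⁴
    = 5.122×10⁹ + 2.385×10¹⁰ = 2.898×10¹⁰ K⁴.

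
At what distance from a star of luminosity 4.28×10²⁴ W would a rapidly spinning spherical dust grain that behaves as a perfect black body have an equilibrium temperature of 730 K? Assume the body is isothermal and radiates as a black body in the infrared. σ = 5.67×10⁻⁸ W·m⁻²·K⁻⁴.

For an isothermal black-emitting sphere, (1−a)S·πr² = σ·4πr²·T⁴ ⇒ S = 4σT⁴/(1−a).
S = 4·5.67×10⁻⁸·(730)⁴/1.00 = 64410 W/m².
Flux falls as S = L/(4πd²), so d = √(L/(4πS)) = √(4.28×10²⁴/(4π·64410)).

d ≈ 2.30×10⁹ m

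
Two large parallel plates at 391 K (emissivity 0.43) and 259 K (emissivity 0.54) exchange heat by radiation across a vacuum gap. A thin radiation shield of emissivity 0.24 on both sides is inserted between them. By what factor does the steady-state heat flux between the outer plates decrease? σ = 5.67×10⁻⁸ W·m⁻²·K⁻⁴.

factor ≈ 3.31

Without shield: q₀ = σΔ(T⁴)/(1/ε₁+1/ε₂−1) with denominator 3.177.
With shield the two gaps are in series; the resistances add: (1/ε₁+1/ε_s−1)+(1/ε_s+1/ε₂−1) = 5.492+5.019 = 10.51.
Heat-flux ratio q₀/q = 10.51/3.177.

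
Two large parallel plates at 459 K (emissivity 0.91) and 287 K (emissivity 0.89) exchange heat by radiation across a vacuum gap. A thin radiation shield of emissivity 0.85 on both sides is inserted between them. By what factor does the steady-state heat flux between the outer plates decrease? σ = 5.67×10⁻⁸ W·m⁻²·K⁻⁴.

factor ≈ 2.11

Without shield: q₀ = σΔ(T⁴)/(1/ε₁+1/ε₂−1) with denominator 1.222.
With shield the two gaps are in series; the resistances add: (1/ε₁+1/ε_s−1)+(1/ε_s+1/ε₂−1) = 1.275+1.300 = 2.575.
Heat-flux ratio q₀/q = 2.575/1.222.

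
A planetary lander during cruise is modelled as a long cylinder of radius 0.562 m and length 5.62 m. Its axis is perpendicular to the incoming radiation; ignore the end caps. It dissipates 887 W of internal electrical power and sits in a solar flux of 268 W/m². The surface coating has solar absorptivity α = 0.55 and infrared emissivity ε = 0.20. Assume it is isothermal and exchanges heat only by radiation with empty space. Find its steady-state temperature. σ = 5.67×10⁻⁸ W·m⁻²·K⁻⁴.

At steady state, absorbed solar power + internal power = radiated power.
Absorbed: α·S·A_cross = 0.55·268·6.317 = 931.1 W (cross-section 2rL).
Total input = 931.1 + 887 = 1818 W.
Radiated: εσ·A_surf·T⁴ with A_surf = 2πrL = 19.85 m².
T⁴ = 1818/(0.20·5.67×10⁻⁸·19.85) = 8.079×10⁹ K⁴.

T ≈ 300 K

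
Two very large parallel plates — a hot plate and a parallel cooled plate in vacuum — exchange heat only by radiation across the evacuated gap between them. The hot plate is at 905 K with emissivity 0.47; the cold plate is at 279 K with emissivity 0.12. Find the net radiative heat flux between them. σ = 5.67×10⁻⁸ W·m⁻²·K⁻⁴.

q ≈ 3980 W/m²

For two infinite grey parallel plates, q = σ(T₁⁴ − T₂⁴)/(1/ε₁ + 1/ε₂ − 1).
T₁⁴ − T₂⁴ = 6.708×10¹¹ − 6.059×10⁹ = 6.647×10¹¹ K⁴.
1/ε₁ + 1/ε₂ − 1 = 2.128 + 8.333 − 1 = 9.461.
q = 5.67×10⁻⁸ × 6.647×10¹¹ / 9.461.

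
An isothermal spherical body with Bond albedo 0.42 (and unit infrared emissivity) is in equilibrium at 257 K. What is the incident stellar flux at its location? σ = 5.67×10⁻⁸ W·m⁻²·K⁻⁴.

(1−a)S·πr² = σ·4πr²·T⁴ ⇒ S = 4σT⁴/(1−a).
S = 4·5.67×10⁻⁸·4.362×10⁹/0.580.

S ≈ 1710 W/m²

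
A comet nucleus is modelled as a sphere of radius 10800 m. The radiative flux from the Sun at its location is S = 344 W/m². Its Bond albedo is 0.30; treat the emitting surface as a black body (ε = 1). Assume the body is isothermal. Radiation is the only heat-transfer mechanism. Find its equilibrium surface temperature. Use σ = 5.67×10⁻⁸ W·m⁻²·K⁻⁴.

At equilibrium, absorbed power = emitted power.
Absorbing cross-section = πr² = 3.664×10⁸ m²; emitting surface = 4πr² = 1.466×10⁹ m² (ratio 4).
(1−a)S·A_cross = εσ·A_surf·T⁴  ⇒  T⁴ = (1−a)S/(4σ).
T⁴ = 0.700·344/(4·5.67×10⁻⁸) = 1.062×10⁹ K⁴.
T = (1.062×10⁹)^(1/4).

T ≈ 181 K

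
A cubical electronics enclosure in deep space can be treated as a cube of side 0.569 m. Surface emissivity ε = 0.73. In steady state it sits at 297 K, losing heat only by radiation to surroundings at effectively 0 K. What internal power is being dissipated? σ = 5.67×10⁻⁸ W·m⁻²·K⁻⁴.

P ≈ 626 W

Steady state: P = εσA T⁴.
A = 6L² = 1.943 m²; T⁴ = (297)⁴ = 7.781×10⁹ K⁴.
P = 0.73 × 5.67×10⁻⁸ × 1.943 × 7.781×10⁹.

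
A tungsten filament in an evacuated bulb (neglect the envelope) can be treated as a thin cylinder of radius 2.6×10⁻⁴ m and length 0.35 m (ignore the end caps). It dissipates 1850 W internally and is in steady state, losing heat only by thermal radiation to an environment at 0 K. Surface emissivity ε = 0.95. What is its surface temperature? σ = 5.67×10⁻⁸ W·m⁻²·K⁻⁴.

Steady state: internal power = radiated power, P = εσA T⁴.
Radiating area A = 2πrL = 5.718×10⁻⁴ m².
T⁴ = P/(εσA) = 1850/(0.95·5.67×10⁻⁸·5.718×10⁻⁴) = 6.007×10¹³ K⁴.
T = (6.007×10¹³)^(1/4).

T ≈ 2780 K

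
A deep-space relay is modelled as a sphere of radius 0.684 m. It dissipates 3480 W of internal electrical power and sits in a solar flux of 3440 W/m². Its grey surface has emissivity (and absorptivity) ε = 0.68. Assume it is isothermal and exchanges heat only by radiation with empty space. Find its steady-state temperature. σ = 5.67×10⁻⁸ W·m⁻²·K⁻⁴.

T ≈ 418 K

At steady state, absorbed solar power + internal power = radiated power.
Absorbed: α·S·A_cross = 0.68·3440·1.470 = 3438 W (cross-section πr²).
Total input = 3438 + 3480 = 6918 W.
Radiated: εσ·A_surf·T⁴ with A_surf = 4πr² = 5.879 m².
T⁴ = 6918/(0.68·5.67×10⁻⁸·5.879) = 3.052×10¹⁰ K⁴.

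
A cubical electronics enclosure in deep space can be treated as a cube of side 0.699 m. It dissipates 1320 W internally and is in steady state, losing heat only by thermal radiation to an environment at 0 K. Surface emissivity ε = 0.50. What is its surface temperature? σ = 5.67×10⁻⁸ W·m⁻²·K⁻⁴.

Steady state: internal power = radiated power, P = εσA T⁴.
Radiating area A = 6L² = 2.932 m².
T⁴ = P/(εσA) = 1320/(0.50·5.67×10⁻⁸·2.932) = 1.588×10¹⁰ K⁴.
T = (1.588×10¹⁰)^(1/4).

T ≈ 355 K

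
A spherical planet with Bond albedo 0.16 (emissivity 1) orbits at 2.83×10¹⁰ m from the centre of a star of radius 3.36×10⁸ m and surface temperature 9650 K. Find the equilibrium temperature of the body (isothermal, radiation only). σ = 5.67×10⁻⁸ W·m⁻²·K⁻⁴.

The star's surface emits σT_*⁴; at distance d the flux is S = σT_*⁴(R_*/d)².
S = 5.67×10⁻⁸·(9650)⁴·(3.36×10⁸/2.83×10¹⁰)² = 69310 W/m².
For an isothermal sphere T⁴ = (1−a)S/(4σ) = 2.567×10¹¹ K⁴.

T ≈ 712 K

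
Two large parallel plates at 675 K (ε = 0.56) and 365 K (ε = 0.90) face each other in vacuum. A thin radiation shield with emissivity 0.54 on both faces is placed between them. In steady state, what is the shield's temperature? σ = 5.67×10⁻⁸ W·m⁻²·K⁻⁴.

In steady state the net flux on the hot side equals that on the cold side.
σ(T₁⁴−T_s⁴)/D₁ = σ(T_s⁴−T₂⁴)/D₂, with D₁ = 1/ε₁+1/ε_s−1 = 2.638, D₂ = 1/ε_s+1/ε₂−1 = 1.963.
Solve for T_s⁴: T_s⁴ = (D₂·T₁⁴ + D₁·T₂⁴)/(D₁+D₂) = 9.875×10¹⁰ K⁴.

T_s ≈ 561 K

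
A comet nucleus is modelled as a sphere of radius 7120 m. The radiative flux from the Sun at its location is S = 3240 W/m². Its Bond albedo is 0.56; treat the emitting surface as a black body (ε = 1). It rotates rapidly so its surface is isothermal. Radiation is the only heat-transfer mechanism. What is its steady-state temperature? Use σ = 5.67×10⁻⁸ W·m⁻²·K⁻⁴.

T ≈ 282 K

At equilibrium, absorbed power = emitted power.
Absorbing cross-section = πr² = 1.593×10⁸ m²; emitting surface = 4πr² = 6.370×10⁸ m² (ratio 4).
(1−a)S·A_cross = εσ·A_surf·T⁴  ⇒  T⁴ = (1−a)S/(4σ).
T⁴ = 0.440·3240/(4·5.67×10⁻⁸) = 6.286×10⁹ K⁴.
T = (6.286×10⁹)^(1/4).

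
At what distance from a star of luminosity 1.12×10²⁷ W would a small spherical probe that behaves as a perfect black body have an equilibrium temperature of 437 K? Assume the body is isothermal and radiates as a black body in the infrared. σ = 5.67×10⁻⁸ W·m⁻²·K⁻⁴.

For an isothermal black-emitting sphere, (1−a)S·πr² = σ·4πr²·T⁴ ⇒ S = 4σT⁴/(1−a).
S = 4·5.67×10⁻⁸·(437)⁴/1.00 = 8271 W/m².
Flux falls as S = L/(4πd²), so d = √(L/(4πS)) = √(1.12×10²⁷/(4π·8271)).

d ≈ 1.04×10¹¹ m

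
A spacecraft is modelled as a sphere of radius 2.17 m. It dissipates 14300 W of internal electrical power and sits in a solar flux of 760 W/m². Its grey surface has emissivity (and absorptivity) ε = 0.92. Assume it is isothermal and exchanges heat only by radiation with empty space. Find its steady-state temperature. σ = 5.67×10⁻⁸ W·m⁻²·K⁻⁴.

At steady state, absorbed solar power + internal power = radiated power.
Absorbed: α·S·A_cross = 0.92·760·14.79 = 10340 W (cross-section πr²).
Total input = 10340 + 14300 = 24640 W.
Radiated: εσ·A_surf·T⁴ with A_surf = 4πr² = 59.17 m².
T⁴ = 24640/(0.92·5.67×10⁻⁸·59.17) = 7.984×10⁹ K⁴.

T ≈ 299 K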